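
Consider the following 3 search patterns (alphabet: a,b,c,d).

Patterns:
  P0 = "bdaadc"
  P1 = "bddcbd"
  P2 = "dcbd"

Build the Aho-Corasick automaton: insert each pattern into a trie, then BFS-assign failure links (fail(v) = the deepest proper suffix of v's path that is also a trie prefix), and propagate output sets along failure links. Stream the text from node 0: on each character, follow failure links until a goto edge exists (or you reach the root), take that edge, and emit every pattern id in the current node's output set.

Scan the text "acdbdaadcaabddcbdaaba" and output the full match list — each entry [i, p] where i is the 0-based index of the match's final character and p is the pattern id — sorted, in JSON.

Construct AC machine:
Trie nodes:
  0='ε' goto b→1 d→11
  1='b' goto d→2
  2='bd' goto a→3 d→7
  3='bda' goto a→4
  4='bdaa' goto d→5
  5='bdaad' goto c→6
  6='bdaadc' goto ·  ←P0
  7='bdd' goto c→8
  8='bddc' goto b→9
  9='bddcb' goto d→10
  10='bddcbd' goto ·  ←P1
  11='d' goto c→12
  12='dc' goto b→13
  13='dcb' goto d→14
  14='dcbd' goto ·  ←P2

BFS fail/out derivation:
  fail(1) 'b': from fail(0)=0 chase 'b': 0 ⇒ 0;  out=∅∪out(0)=∅
  fail(11) 'd': from fail(0)=0 chase 'd': 0 ⇒ 0;  out=∅∪out(0)=∅
  fail(2) 'bd': from fail(1)=0 chase 'd': 0 ⇒ 11;  out=∅∪out(11)=∅
  fail(12) 'dc': from fail(11)=0 chase 'c': 0 ⇒ 0;  out=∅∪out(0)=∅
  fail(3) 'bda': from fail(2)=11 chase 'a': 11→0 ⇒ 0;  out=∅∪out(0)=∅
  fail(7) 'bdd': from fail(2)=11 chase 'd': 11→0 ⇒ 11;  out=∅∪out(11)=∅
  fail(13) 'dcb': from fail(12)=0 chase 'b': 0 ⇒ 1;  out=∅∪out(1)=∅
  fail(4) 'bdaa': from fail(3)=0 chase 'a': 0 ⇒ 0;  out=∅∪out(0)=∅
  fail(8) 'bddc': from fail(7)=11 chase 'c': 11 ⇒ 12;  out=∅∪out(12)=∅
  fail(14) 'dcbd': from fail(13)=1 chase 'd': 1 ⇒ 2;  out={2}∪out(2)={2}
  fail(5) 'bdaad': from fail(4)=0 chase 'd': 0 ⇒ 11;  out=∅∪out(11)=∅
  fail(9) 'bddcb': from fail(8)=12 chase 'b': 12 ⇒ 13;  out=∅∪out(13)=∅
  fail(6) 'bdaadc': from fail(5)=11 chase 'c': 11 ⇒ 12;  out={0}∪out(12)={0}
  fail(10) 'bddcbd': from fail(9)=13 chase 'd': 13 ⇒ 14;  out={1}∪out(14)={1,2}

Text stream:
[0] read 'a'  n0⇒n0
[1] read 'c'  n0⇒n0
[2] read 'd'  n0⇒n11
[3] read 'b'  n11⇒n1 (via fail)
[4] read 'd'  n1⇒n2
[5] read 'a'  n2⇒n3
[6] read 'a'  n3⇒n4
[7] read 'd'  n4⇒n5
[8] read 'c'  n5⇒n6  emit P0@[3:8]
[9] read 'a'  n6⇒n0 (via fail)
[10] read 'a'  n0⇒n0
[11] read 'b'  n0⇒n1
[12] read 'd'  n1⇒n2
[13] read 'd'  n2⇒n7
[14] read 'c'  n7⇒n8
[15] read 'b'  n8⇒n9
[16] read 'd'  n9⇒n10  emit P1@[11:16],P2@[13:16]
[17] read 'a'  n10⇒n3 (via fail)
[18] read 'a'  n3⇒n4
[19] read 'b'  n4⇒n1 (via fail)
[20] read 'a'  n1⇒n0 (via fail)

Matches: [[8,0],[16,1],[16,2]]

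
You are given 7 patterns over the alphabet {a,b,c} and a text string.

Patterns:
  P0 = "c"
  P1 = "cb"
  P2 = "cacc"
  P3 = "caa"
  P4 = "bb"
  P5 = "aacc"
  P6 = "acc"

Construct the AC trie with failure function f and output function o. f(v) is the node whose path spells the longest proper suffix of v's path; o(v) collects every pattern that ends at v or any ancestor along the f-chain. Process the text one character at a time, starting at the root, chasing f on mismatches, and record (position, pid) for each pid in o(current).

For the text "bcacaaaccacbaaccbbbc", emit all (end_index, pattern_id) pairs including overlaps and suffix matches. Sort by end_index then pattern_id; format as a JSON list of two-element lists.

Build automaton:
Trie nodes:
  0='ε' goto a→9 b→7 c→1
  1='c' goto a→3 b→2  [P0 ends]
  2='cb' goto ·  [P1 ends]
  3='ca' goto a→6 c→4
  4='cac' goto c→5
  5='cacc' goto ·  [P2 ends]
  6='caa' goto ·  [P3 ends]
  7='b' goto b→8
  8='bb' goto ·  [P4 ends]
  9='a' goto a→10 c→13
  10='aa' goto c→11
  11='aac' goto c→12
  12='aacc' goto ·  [P5 ends]
  13='ac' goto c→14
  14='acc' goto ·  [P6 ends]

Failure links (BFS by depth):
  fail(1) 'c': from fail(0)=0 chase 'c': 0 ⇒ 0;  out={0}∪out(0)={0}
  fail(7) 'b': from fail(0)=0 chase 'b': 0 ⇒ 0;  out=∅∪out(0)=∅
  fail(9) 'a': from fail(0)=0 chase 'a': 0 ⇒ 0;  out=∅∪out(0)=∅
  fail(2) 'cb': from fail(1)=0 chase 'b': 0 ⇒ 7;  out={1}∪out(7)={1}
  fail(3) 'ca': from fail(1)=0 chase 'a': 0 ⇒ 9;  out=∅∪out(9)=∅
  fail(8) 'bb': from fail(7)=0 chase 'b': 0 ⇒ 7;  out={4}∪out(7)={4}
  fail(10) 'aa': from fail(9)=0 chase 'a': 0 ⇒ 9;  out=∅∪out(9)=∅
  fail(13) 'ac': from fail(9)=0 chase 'c': 0 ⇒ 1;  out=∅∪out(1)={0}
  fail(4) 'cac': from fail(3)=9 chase 'c': 9 ⇒ 13;  out=∅∪out(13)={0}
  fail(6) 'caa': from fail(3)=9 chase 'a': 9 ⇒ 10;  out={3}∪out(10)={3}
  fail(11) 'aac': from fail(10)=9 chase 'c': 9 ⇒ 13;  out=∅∪out(13)={0}
  fail(14) 'acc': from fail(13)=1 chase 'c': 1→0 ⇒ 1;  out={6}∪out(1)={0,6}
  fail(5) 'cacc': from fail(4)=13 chase 'c': 13 ⇒ 14;  out={2}∪out(14)={0,2,6}
  fail(12) 'aacc': from fail(11)=13 chase 'c': 13 ⇒ 14;  out={5}∪out(14)={0,5,6}

Run:
i=0 'b': node 0→7
i=1 'c': node 7→1 (via fail)  → match P0@[1:1]
i=2 'a': node 1→3
i=3 'c': node 3→4  → match P0@[3:3]
i=4 'a': node 4→3 (via fail)
i=5 'a': node 3→6  → match P3@[3:5]
i=6 'a': node 6→10 (via fail)
i=7 'c': node 10→11  → match P0@[7:7]
i=8 'c': node 11→12  → match P0@[8:8],P5@[5:8],P6@[6:8]
i=9 'a': node 12→3 (via fail)
i=10 'c': node 3→4  → match P0@[10:10]
i=11 'b': node 4→2 (via fail)  → match P1@[10:11]
i=12 'a': node 2→9 (via fail)
i=13 'a': node 9→10
i=14 'c': node 10→11  → match P0@[14:14]
i=15 'c': node 11→12  → match P0@[15:15],P5@[12:15],P6@[13:15]
i=16 'b': node 12→2 (via fail)  → match P1@[15:16]
i=17 'b': node 2→8 (via fail)  → match P4@[16:17]
i=18 'b': node 8→8 (via fail)  → match P4@[17:18]
i=19 'c': node 8→1 (via fail)  → match P0@[19:19]

All matches (sorted): [[1,0],[3,0],[5,3],[7,0],[8,0],[8,5],[8,6],[10,0],[11,1],[14,0],[15,0],[15,5],[15,6],[16,1],[17,4],[18,4],[19,0]]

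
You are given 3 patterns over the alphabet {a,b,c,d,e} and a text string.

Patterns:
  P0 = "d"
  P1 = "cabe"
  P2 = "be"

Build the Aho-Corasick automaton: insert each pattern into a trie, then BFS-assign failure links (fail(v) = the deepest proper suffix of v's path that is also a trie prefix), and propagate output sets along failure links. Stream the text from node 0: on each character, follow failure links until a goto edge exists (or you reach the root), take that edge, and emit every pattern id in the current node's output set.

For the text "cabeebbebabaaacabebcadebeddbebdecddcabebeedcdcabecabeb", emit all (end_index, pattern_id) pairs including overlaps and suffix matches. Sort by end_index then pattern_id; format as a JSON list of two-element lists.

Build:
Trie nodes:
  0='ε' goto b→6 c→2 d→1
  1='d' goto ·  [P0 ends]
  2='c' goto a→3
  3='ca' goto b→4
  4='cab' goto e→5
  5='cabe' goto ·  [P1 ends]
  6='b' goto e→7
  7='be' goto ·  [P2 ends]

BFS fail/out derivation:
  fail(1) 'd': from fail(0)=0 chase 'd': 0 ⇒ 0;  out={0}∪out(0)={0}
  fail(2) 'c': from fail(0)=0 chase 'c': 0 ⇒ 0;  out=∅∪out(0)=∅
  fail(6) 'b': from fail(0)=0 chase 'b': 0 ⇒ 0;  out=∅∪out(0)=∅
  fail(3) 'ca': from fail(2)=0 chase 'a': 0 ⇒ 0;  out=∅∪out(0)=∅
  fail(7) 'be': from fail(6)=0 chase 'e': 0 ⇒ 0;  out={2}∪out(0)={2}
  fail(4) 'cab': from fail(3)=0 chase 'b': 0 ⇒ 6;  out=∅∪out(6)=∅
  fail(5) 'cabe': from fail(4)=6 chase 'e': 6 ⇒ 7;  out={1}∪out(7)={1,2}

Run:
[0] read 'c'  n0⇒n2
[1] read 'a'  n2⇒n3
[2] read 'b'  n3⇒n4
[3] read 'e'  n4⇒n5  ** P1@[0:3],P2@[2:3]
[4] read 'e'  n5⇒n0 (fail-walked)
[5] read 'b'  n0⇒n6
[6] read 'b'  n6⇒n6 (fail-walked)
[7] read 'e'  n6⇒n7  ** P2@[6:7]
[8] read 'b'  n7⇒n6 (fail-walked)
[9] read 'a'  n6⇒n0 (fail-walked)
[10] read 'b'  n0⇒n6
[11] read 'a'  n6⇒n0 (fail-walked)
[12] read 'a'  n0⇒n0
[13] read 'a'  n0⇒n0
[14] read 'c'  n0⇒n2
[15] read 'a'  n2⇒n3
[16] read 'b'  n3⇒n4
[17] read 'e'  n4⇒n5  ** P1@[14:17],P2@[16:17]
[18] read 'b'  n5⇒n6 (fail-walked)
[19] read 'c'  n6⇒n2 (fail-walked)
[20] read 'a'  n2⇒n3
[21] read 'd'  n3⇒n1 (fail-walked)  ** P0@[21:21]
[22] read 'e'  n1⇒n0 (fail-walked)
[23] read 'b'  n0⇒n6
[24] read 'e'  n6⇒n7  ** P2@[23:24]
[25] read 'd'  n7⇒n1 (fail-walked)  ** P0@[25:25]
[26] read 'd'  n1⇒n1 (fail-walked)  ** P0@[26:26]
[27] read 'b'  n1⇒n6 (fail-walked)
[28] read 'e'  n6⇒n7  ** P2@[27:28]
[29] read 'b'  n7⇒n6 (fail-walked)
[30] read 'd'  n6⇒n1 (fail-walked)  ** P0@[30:30]
[31] read 'e'  n1⇒n0 (fail-walked)
[32] read 'c'  n0⇒n2
[33] read 'd'  n2⇒n1 (fail-walked)  ** P0@[33:33]
[34] read 'd'  n1⇒n1 (fail-walked)  ** P0@[34:34]
[35] read 'c'  n1⇒n2 (fail-walked)
[36] read 'a'  n2⇒n3
[37] read 'b'  n3⇒n4
[38] read 'e'  n4⇒n5  ** P1@[35:38],P2@[37:38]
[39] read 'b'  n5⇒n6 (fail-walked)
[40] read 'e'  n6⇒n7  ** P2@[39:40]
[41] read 'e'  n7⇒n0 (fail-walked)
[42] read 'd'  n0⇒n1  ** P0@[42:42]
[43] read 'c'  n1⇒n2 (fail-walked)
[44] read 'd'  n2⇒n1 (fail-walked)  ** P0@[44:44]
[45] read 'c'  n1⇒n2 (fail-walked)
[46] read 'a'  n2⇒n3
[47] read 'b'  n3⇒n4
[48] read 'e'  n4⇒n5  ** P1@[45:48],P2@[47:48]
[49] read 'c'  n5⇒n2 (fail-walked)
[50] read 'a'  n2⇒n3
[51] read 'b'  n3⇒n4
[52] read 'e'  n4⇒n5  ** P1@[49:52],P2@[51:52]
[53] read 'b'  n5⇒n6 (fail-walked)

Matches: [[3,1],[3,2],[7,2],[17,1],[17,2],[21,0],[24,2],[25,0],[26,0],[28,2],[30,0],[33,0],[34,0],[38,1],[38,2],[40,2],[42,0],[44,0],[48,1],[48,2],[52,1],[52,2]]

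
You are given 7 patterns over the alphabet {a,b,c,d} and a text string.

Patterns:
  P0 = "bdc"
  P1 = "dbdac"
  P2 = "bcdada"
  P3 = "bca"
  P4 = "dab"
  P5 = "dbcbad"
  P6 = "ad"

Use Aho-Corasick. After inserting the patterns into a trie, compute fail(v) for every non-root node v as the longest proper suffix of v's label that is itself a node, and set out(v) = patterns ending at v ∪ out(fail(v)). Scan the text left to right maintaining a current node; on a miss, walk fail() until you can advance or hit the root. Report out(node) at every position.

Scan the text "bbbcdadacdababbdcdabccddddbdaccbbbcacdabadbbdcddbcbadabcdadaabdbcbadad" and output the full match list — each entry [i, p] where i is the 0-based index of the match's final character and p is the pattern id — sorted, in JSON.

Construct AC machine:
Trie nodes:
  0='ε' goto a→21 b→1 d→4
  1='b' goto c→9 d→2
  2='bd' goto c→3
  3='bdc' goto ·  [P0 ends]
  4='d' goto a→15 b→5
  5='db' goto c→17 d→6
  6='dbd' goto a→7
  7='dbda' goto c→8
  8='dbdac' goto ·  [P1 ends]
  9='bc' goto a→14 d→10
  10='bcd' goto a→11
  11='bcda' goto d→12
  12='bcdad' goto a→13
  13='bcdada' goto ·  [P2 ends]
  14='bca' goto ·  [P3 ends]
  15='da' goto b→16
  16='dab' goto ·  [P4 ends]
  17='dbc' goto b→18
  18='dbcb' goto a→19
  19='dbcba' goto d→20
  20='dbcbad' goto ·  [P5 ends]
  21='a' goto d→22
  22='ad' goto ·  [P6 ends]

Failure links (BFS by depth):
  n1('b'): parent n0 fail=0; on 'b' 0 → fail=0;  out ∅∪∅=∅
  n4('d'): parent n0 fail=0; on 'd' 0 → fail=0;  out ∅∪∅=∅
  n21('a'): parent n0 fail=0; on 'a' 0 → fail=0;  out ∅∪∅=∅
  n2('bd'): parent n1 fail=0; on 'd' 0 → fail=4;  out ∅∪∅=∅
  n5('db'): parent n4 fail=0; on 'b' 0 → fail=1;  out ∅∪∅=∅
  n9('bc'): parent n1 fail=0; on 'c' 0 → fail=0;  out ∅∪∅=∅
  n15('da'): parent n4 fail=0; on 'a' 0 → fail=21;  out ∅∪∅=∅
  n22('ad'): parent n21 fail=0; on 'd' 0 → fail=4;  out {6}∪∅={6}
  n3('bdc'): parent n2 fail=4; on 'c' 4→0 → fail=0;  out {0}∪∅={0}
  n6('dbd'): parent n5 fail=1; on 'd' 1 → fail=2;  out ∅∪∅=∅
  n10('bcd'): parent n9 fail=0; on 'd' 0 → fail=4;  out ∅∪∅=∅
  n14('bca'): parent n9 fail=0; on 'a' 0 → fail=21;  out {3}∪∅={3}
  n16('dab'): parent n15 fail=21; on 'b' 21→0 → fail=1;  out {4}∪∅={4}
  n17('dbc'): parent n5 fail=1; on 'c' 1 → fail=9;  out ∅∪∅=∅
  n7('dbda'): parent n6 fail=2; on 'a' 2→4 → fail=15;  out ∅∪∅=∅
  n11('bcda'): parent n10 fail=4; on 'a' 4 → fail=15;  out ∅∪∅=∅
  n18('dbcb'): parent n17 fail=9; on 'b' 9→0 → fail=1;  out ∅∪∅=∅
  n8('dbdac'): parent n7 fail=15; on 'c' 15→21→0 → fail=0;  out {1}∪∅={1}
  n12('bcdad'): parent n11 fail=15; on 'd' 15→21 → fail=22;  out ∅∪{6}={6}
  n19('dbcba'): parent n18 fail=1; on 'a' 1→0 → fail=21;  out ∅∪∅=∅
  n13('bcdada'): parent n12 fail=22; on 'a' 22→4 → fail=15;  out {2}∪∅={2}
  n20('dbcbad'): parent n19 fail=21; on 'd' 21 → fail=22;  out {5}∪{6}={5,6}

Text stream:
i=0 'b': node 0→1
i=1 'b': node 1→1 ·f
i=2 'b': node 1→1 ·f
i=3 'c': node 1→9
i=4 'd': node 9→10
i=5 'a': node 10→11
i=6 'd': node 11→12  → match P6@[5:6]
i=7 'a': node 12→13  → match P2@[2:7]
i=8 'c': node 13→0 ·f
i=9 'd': node 0→4
i=10 'a': node 4→15
i=11 'b': node 15→16  → match P4@[9:11]
i=12 'a': node 16→21 ·f
i=13 'b': node 21→1 ·f
i=14 'b': node 1→1 ·f
i=15 'd': node 1→2
i=16 'c': node 2→3  → match P0@[14:16]
i=17 'd': node 3→4 ·f
i=18 'a': node 4→15
i=19 'b': node 15→16  → match P4@[17:19]
i=20 'c': node 16→9 ·f
i=21 'c': node 9→0 ·f
i=22 'd': node 0→4
i=23 'd': node 4→4 ·f
i=24 'd': node 4→4 ·f
i=25 'd': node 4→4 ·f
i=26 'b': node 4→5
i=27 'd': node 5→6
i=28 'a': node 6→7
i=29 'c': node 7→8  → match P1@[25:29]
i=30 'c': node 8→0 ·f
i=31 'b': node 0→1
i=32 'b': node 1→1 ·f
i=33 'b': node 1→1 ·f
i=34 'c': node 1→9
i=35 'a': node 9→14  → match P3@[33:35]
i=36 'c': node 14→0 ·f
i=37 'd': node 0→4
i=38 'a': node 4→15
i=39 'b': node 15→16  → match P4@[37:39]
i=40 'a': node 16→21 ·f
i=41 'd': node 21→22  → match P6@[40:41]
i=42 'b': node 22→5 ·f
i=43 'b': node 5→1 ·f
i=44 'd': node 1→2
i=45 'c': node 2→3  → match P0@[43:45]
i=46 'd': node 3→4 ·f
i=47 'd': node 4→4 ·f
i=48 'b': node 4→5
i=49 'c': node 5→17
i=50 'b': node 17→18
i=51 'a': node 18→19
i=52 'd': node 19→20  → match P5@[47:52],P6@[51:52]
i=53 'a': node 20→15 ·f
i=54 'b': node 15→16  → match P4@[52:54]
i=55 'c': node 16→9 ·f
i=56 'd': node 9→10
i=57 'a': node 10→11
i=58 'd': node 11→12  → match P6@[57:58]
i=59 'a': node 12→13  → match P2@[54:59]
i=60 'a': node 13→21 ·f
i=61 'b': node 21→1 ·f
i=62 'd': node 1→2
i=63 'b': node 2→5 ·f
i=64 'c': node 5→17
i=65 'b': node 17→18
i=66 'a': node 18→19
i=67 'd': node 19→20  → match P5@[62:67],P6@[66:67]
i=68 'a': node 20→15 ·f
i=69 'd': node 15→22 ·f  → match P6@[68:69]

Result: [[6,6],[7,2],[11,4],[16,0],[19,4],[29,1],[35,3],[39,4],[41,6],[45,0],[52,5],[52,6],[54,4],[58,6],[59,2],[67,5],[67,6],[69,6]]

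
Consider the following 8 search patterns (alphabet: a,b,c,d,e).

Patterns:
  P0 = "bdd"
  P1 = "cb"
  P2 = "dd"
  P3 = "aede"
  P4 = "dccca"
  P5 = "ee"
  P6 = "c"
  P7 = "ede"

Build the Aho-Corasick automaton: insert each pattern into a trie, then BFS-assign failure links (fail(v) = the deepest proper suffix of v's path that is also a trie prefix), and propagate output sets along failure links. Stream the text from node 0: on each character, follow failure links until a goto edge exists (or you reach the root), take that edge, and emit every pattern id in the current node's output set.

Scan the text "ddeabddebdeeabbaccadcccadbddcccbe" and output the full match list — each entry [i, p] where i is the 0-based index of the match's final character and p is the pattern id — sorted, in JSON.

Build:
Trie (insert patterns):
  0='ε' goto a→8 b→1 c→4 d→6 e→16
  1='b' goto d→2
  2='bd' goto d→3
  3='bdd' goto ·  [P0 ends]
  4='c' goto b→5  [P6 ends]
  5='cb' goto ·  [P1 ends]
  6='d' goto c→12 d→7
  7='dd' goto ·  [P2 ends]
  8='a' goto e→9
  9='ae' goto d→10
  10='aed' goto e→11
  11='aede' goto ·  [P3 ends]
  12='dc' goto c→13
  13='dcc' goto c→14
  14='dccc' goto a→15
  15='dccca' goto ·  [P4 ends]
  16='e' goto d→18 e→17
  17='ee' goto ·  [P5 ends]
  18='ed' goto e→19
  19='ede' goto ·  [P7 ends]

Failure links (BFS by depth):
  fail(1) 'b': from fail(0)=0 chase 'b': 0 ⇒ 0;  out=∅∪out(0)=∅
  fail(4) 'c': from fail(0)=0 chase 'c': 0 ⇒ 0;  out={6}∪out(0)={6}
  fail(6) 'd': from fail(0)=0 chase 'd': 0 ⇒ 0;  out=∅∪out(0)=∅
  fail(8) 'a': from fail(0)=0 chase 'a': 0 ⇒ 0;  out=∅∪out(0)=∅
  fail(16) 'e': from fail(0)=0 chase 'e': 0 ⇒ 0;  out=∅∪out(0)=∅
  fail(2) 'bd': from fail(1)=0 chase 'd': 0 ⇒ 6;  out=∅∪out(6)=∅
  fail(5) 'cb': from fail(4)=0 chase 'b': 0 ⇒ 1;  out={1}∪out(1)={1}
  fail(7) 'dd': from fail(6)=0 chase 'd': 0 ⇒ 6;  out={2}∪out(6)={2}
  fail(9) 'ae': from fail(8)=0 chase 'e': 0 ⇒ 16;  out=∅∪out(16)=∅
  fail(12) 'dc': from fail(6)=0 chase 'c': 0 ⇒ 4;  out=∅∪out(4)={6}
  fail(17) 'ee': from fail(16)=0 chase 'e': 0 ⇒ 16;  out={5}∪out(16)={5}
  fail(18) 'ed': from fail(16)=0 chase 'd': 0 ⇒ 6;  out=∅∪out(6)=∅
  fail(3) 'bdd': from fail(2)=6 chase 'd': 6 ⇒ 7;  out={0}∪out(7)={0,2}
  fail(10) 'aed': from fail(9)=16 chase 'd': 16 ⇒ 18;  out=∅∪out(18)=∅
  fail(13) 'dcc': from fail(12)=4 chase 'c': 4→0 ⇒ 4;  out=∅∪out(4)={6}
  fail(19) 'ede': from fail(18)=6 chase 'e': 6→0 ⇒ 16;  out={7}∪out(16)={7}
  fail(11) 'aede': from fail(10)=18 chase 'e': 18 ⇒ 19;  out={3}∪out(19)={3,7}
  fail(14) 'dccc': from fail(13)=4 chase 'c': 4→0 ⇒ 4;  out=∅∪out(4)={6}
  fail(15) 'dccca': from fail(14)=4 chase 'a': 4→0 ⇒ 8;  out={4}∪out(8)={4}

Scan:
i=0 'd': node 0→6
i=1 'd': node 6→7  → match P2@[0:1]
i=2 'e': node 7→16 ·f
i=3 'a': node 16→8 ·f
i=4 'b': node 8→1 ·f
i=5 'd': node 1→2
i=6 'd': node 2→3  → match P0@[4:6],P2@[5:6]
i=7 'e': node 3→16 ·f
i=8 'b': node 16→1 ·f
i=9 'd': node 1→2
i=10 'e': node 2→16 ·f
i=11 'e': node 16→17  → match P5@[10:11]
i=12 'a': node 17→8 ·f
i=13 'b': node 8→1 ·f
i=14 'b': node 1→1 ·f
i=15 'a': node 1→8 ·f
i=16 'c': node 8→4 ·f  → match P6@[16:16]
i=17 'c': node 4→4 ·f  → match P6@[17:17]
i=18 'a': node 4→8 ·f
i=19 'd': node 8→6 ·f
i=20 'c': node 6→12  → match P6@[20:20]
i=21 'c': node 12→13  → match P6@[21:21]
i=22 'c': node 13→14  → match P6@[22:22]
i=23 'a': node 14→15  → match P4@[19:23]
i=24 'd': node 15→6 ·f
i=25 'b': node 6→1 ·f
i=26 'd': node 1→2
i=27 'd': node 2→3  → match P0@[25:27],P2@[26:27]
i=28 'c': node 3→12 ·f  → match P6@[28:28]
i=29 'c': node 12→13  → match P6@[29:29]
i=30 'c': node 13→14  → match P6@[30:30]
i=31 'b': node 14→5 ·f  → match P1@[30:31]
i=32 'e': node 5→16 ·f

Result: [[1,2],[6,0],[6,2],[11,5],[16,6],[17,6],[20,6],[21,6],[22,6],[23,4],[27,0],[27,2],[28,6],[29,6],[30,6],[31,1]]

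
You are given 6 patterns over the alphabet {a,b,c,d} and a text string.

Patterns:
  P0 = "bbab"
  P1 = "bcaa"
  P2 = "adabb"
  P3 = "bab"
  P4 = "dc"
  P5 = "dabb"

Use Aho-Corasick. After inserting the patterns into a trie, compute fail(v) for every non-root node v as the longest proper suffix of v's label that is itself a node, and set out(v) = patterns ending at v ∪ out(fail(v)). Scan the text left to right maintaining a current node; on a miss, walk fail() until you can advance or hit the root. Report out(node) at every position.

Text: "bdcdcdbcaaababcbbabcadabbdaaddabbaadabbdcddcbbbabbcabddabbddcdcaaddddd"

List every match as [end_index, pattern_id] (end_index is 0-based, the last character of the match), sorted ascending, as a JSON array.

Build:
Trie nodes:
  0='ε' goto a→8 b→1 d→15
  1='b' goto a→13 b→2 c→5
  2='bb' goto a→3
  3='bba' goto b→4
  4='bbab' goto ·  [P0 ends]
  5='bc' goto a→6
  6='bca' goto a→7
  7='bcaa' goto ·  [P1 ends]
  8='a' goto d→9
  9='ad' goto a→10
  10='ada' goto b→11
  11='adab' goto b→12
  12='adabb' goto ·  [P2 ends]
  13='ba' goto b→14
  14='bab' goto ·  [P3 ends]
  15='d' goto a→17 c→16
  16='dc' goto ·  [P4 ends]
  17='da' goto b→18
  18='dab' goto b→19
  19='dabb' goto ·  [P5 ends]

Failure links (BFS by depth):
  n1('b'): parent n0 fail=0; on 'b' 0 → fail=0;  out ∅∪∅=∅
  n8('a'): parent n0 fail=0; on 'a' 0 → fail=0;  out ∅∪∅=∅
  n15('d'): parent n0 fail=0; on 'd' 0 → fail=0;  out ∅∪∅=∅
  n2('bb'): parent n1 fail=0; on 'b' 0 → fail=1;  out ∅∪∅=∅
  n5('bc'): parent n1 fail=0; on 'c' 0 → fail=0;  out ∅∪∅=∅
  n9('ad'): parent n8 fail=0; on 'd' 0 → fail=15;  out ∅∪∅=∅
  n13('ba'): parent n1 fail=0; on 'a' 0 → fail=8;  out ∅∪∅=∅
  n16('dc'): parent n15 fail=0; on 'c' 0 → fail=0;  out {4}∪∅={4}
  n17('da'): parent n15 fail=0; on 'a' 0 → fail=8;  out ∅∪∅=∅
  n3('bba'): parent n2 fail=1; on 'a' 1 → fail=13;  out ∅∪∅=∅
  n6('bca'): parent n5 fail=0; on 'a' 0 → fail=8;  out ∅∪∅=∅
  n10('ada'): parent n9 fail=15; on 'a' 15 → fail=17;  out ∅∪∅=∅
  n14('bab'): parent n13 fail=8; on 'b' 8→0 → fail=1;  out {3}∪∅={3}
  n18('dab'): parent n17 fail=8; on 'b' 8→0 → fail=1;  out ∅∪∅=∅
  n4('bbab'): parent n3 fail=13; on 'b' 13 → fail=14;  out {0}∪{3}={0,3}
  n7('bcaa'): parent n6 fail=8; on 'a' 8→0 → fail=8;  out {1}∪∅={1}
  n11('adab'): parent n10 fail=17; on 'b' 17 → fail=18;  out ∅∪∅=∅
  n19('dabb'): parent n18 fail=1; on 'b' 1 → fail=2;  out {5}∪∅={5}
  n12('adabb'): parent n11 fail=18; on 'b' 18 → fail=19;  out {2}∪{5}={2,5}

Text stream:
[0] read 'b'  n0⇒n1
[1] read 'd'  n1⇒n15 (fail-walked)
[2] read 'c'  n15⇒n16  → match P4@[1:2]
[3] read 'd'  n16⇒n15 (fail-walked)
[4] read 'c'  n15⇒n16  → match P4@[3:4]
[5] read 'd'  n16⇒n15 (fail-walked)
[6] read 'b'  n15⇒n1 (fail-walked)
[7] read 'c'  n1⇒n5
[8] read 'a'  n5⇒n6
[9] read 'a'  n6⇒n7  → match P1@[6:9]
[10] read 'a'  n7⇒n8 (fail-walked)
[11] read 'b'  n8⇒n1 (fail-walked)
[12] read 'a'  n1⇒n13
[13] read 'b'  n13⇒n14  → match P3@[11:13]
[14] read 'c'  n14⇒n5 (fail-walked)
[15] read 'b'  n5⇒n1 (fail-walked)
[16] read 'b'  n1⇒n2
[17] read 'a'  n2⇒n3
[18] read 'b'  n3⇒n4  → match P0@[15:18],P3@[16:18]
[19] read 'c'  n4⇒n5 (fail-walked)
[20] read 'a'  n5⇒n6
[21] read 'd'  n6⇒n9 (fail-walked)
[22] read 'a'  n9⇒n10
[23] read 'b'  n10⇒n11
[24] read 'b'  n11⇒n12  → match P2@[20:24],P5@[21:24]
[25] read 'd'  n12⇒n15 (fail-walked)
[26] read 'a'  n15⇒n17
[27] read 'a'  n17⇒n8 (fail-walked)
[28] read 'd'  n8⇒n9
[29] read 'd'  n9⇒n15 (fail-walked)
[30] read 'a'  n15⇒n17
[31] read 'b'  n17⇒n18
[32] read 'b'  n18⇒n19  → match P5@[29:32]
[33] read 'a'  n19⇒n3 (fail-walked)
[34] read 'a'  n3⇒n8 (fail-walked)
[35] read 'd'  n8⇒n9
[36] read 'a'  n9⇒n10
[37] read 'b'  n10⇒n11
[38] read 'b'  n11⇒n12  → match P2@[34:38],P5@[35:38]
[39] read 'd'  n12⇒n15 (fail-walked)
[40] read 'c'  n15⇒n16  → match P4@[39:40]
[41] read 'd'  n16⇒n15 (fail-walked)
[42] read 'd'  n15⇒n15 (fail-walked)
[43] read 'c'  n15⇒n16  → match P4@[42:43]
[44] read 'b'  n16⇒n1 (fail-walked)
[45] read 'b'  n1⇒n2
[46] read 'b'  n2⇒n2 (fail-walked)
[47] read 'a'  n2⇒n3
[48] read 'b'  n3⇒n4  → match P0@[45:48],P3@[46:48]
[49] read 'b'  n4⇒n2 (fail-walked)
[50] read 'c'  n2⇒n5 (fail-walked)
[51] read 'a'  n5⇒n6
[52] read 'b'  n6⇒n1 (fail-walked)
[53] read 'd'  n1⇒n15 (fail-walked)
[54] read 'd'  n15⇒n15 (fail-walked)
[55] read 'a'  n15⇒n17
[56] read 'b'  n17⇒n18
[57] read 'b'  n18⇒n19  → match P5@[54:57]
[58] read 'd'  n19⇒n15 (fail-walked)
[59] read 'd'  n15⇒n15 (fail-walked)
[60] read 'c'  n15⇒n16  → match P4@[59:60]
[61] read 'd'  n16⇒n15 (fail-walked)
[62] read 'c'  n15⇒n16  → match P4@[61:62]
[63] read 'a'  n16⇒n8 (fail-walked)
[64] read 'a'  n8⇒n8 (fail-walked)
[65] read 'd'  n8⇒n9
[66] read 'd'  n9⇒n15 (fail-walked)
[67] read 'd'  n15⇒n15 (fail-walked)
[68] read 'd'  n15⇒n15 (fail-walked)
[69] read 'd'  n15⇒n15 (fail-walked)

Matches: [[2,4],[4,4],[9,1],[13,3],[18,0],[18,3],[24,2],[24,5],[32,5],[38,2],[38,5],[40,4],[43,4],[48,0],[48,3],[57,5],[60,4],[62,4]]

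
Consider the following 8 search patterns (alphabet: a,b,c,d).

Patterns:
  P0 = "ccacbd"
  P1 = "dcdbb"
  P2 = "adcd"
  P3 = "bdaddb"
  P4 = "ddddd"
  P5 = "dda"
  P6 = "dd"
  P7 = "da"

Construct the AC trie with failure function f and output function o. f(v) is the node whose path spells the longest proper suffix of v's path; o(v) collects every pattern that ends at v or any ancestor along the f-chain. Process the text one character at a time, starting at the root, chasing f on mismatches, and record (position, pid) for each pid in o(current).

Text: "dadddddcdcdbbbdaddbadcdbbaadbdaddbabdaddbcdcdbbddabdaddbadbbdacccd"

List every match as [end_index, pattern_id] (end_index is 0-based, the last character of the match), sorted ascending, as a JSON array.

Build:
Trie nodes:
  n0 'ε': a→12 b→16 c→1 d→7
  n1 'c': c→2
  n2 'cc': a→3
  n3 'cca': c→4
  n4 'ccac': b→5
  n5 'ccacb': d→6
  n6 'ccacbd': ·  [P0 ends]
  n7 'd': a→27 c→8 d→22
  n8 'dc': d→9
  n9 'dcd': b→10
  n10 'dcdb': b→11
  n11 'dcdbb': ·  [P1 ends]
  n12 'a': d→13
  n13 'ad': c→14
  n14 'adc': d→15
  n15 'adcd': ·  [P2 ends]
  n16 'b': d→17
  n17 'bd': a→18
  n18 'bda': d→19
  n19 'bdad': d→20
  n20 'bdadd': b→21
  n21 'bdaddb': ·  [P3 ends]
  n22 'dd': a→26 d→23  [P6 ends]
  n23 'ddd': d→24
  n24 'dddd': d→25
  n25 'ddddd': ·  [P4 ends]
  n26 'dda': ·  [P5 ends]
  n27 'da': ·  [P7 ends]

Failure links (BFS by depth):
  n1('c'): parent n0 fail=0; on 'c' 0 → fail=0;  out ∅∪∅=∅
  n7('d'): parent n0 fail=0; on 'd' 0 → fail=0;  out ∅∪∅=∅
  n12('a'): parent n0 fail=0; on 'a' 0 → fail=0;  out ∅∪∅=∅
  n16('b'): parent n0 fail=0; on 'b' 0 → fail=0;  out ∅∪∅=∅
  n2('cc'): parent n1 fail=0; on 'c' 0 → fail=1;  out ∅∪∅=∅
  n8('dc'): parent n7 fail=0; on 'c' 0 → fail=1;  out ∅∪∅=∅
  n13('ad'): parent n12 fail=0; on 'd' 0 → fail=7;  out ∅∪∅=∅
  n17('bd'): parent n16 fail=0; on 'd' 0 → fail=7;  out ∅∪∅=∅
  n22('dd'): parent n7 fail=0; on 'd' 0 → fail=7;  out {6}∪∅={6}
  n27('da'): parent n7 fail=0; on 'a' 0 → fail=12;  out {7}∪∅={7}
  n3('cca'): parent n2 fail=1; on 'a' 1→0 → fail=12;  out ∅∪∅=∅
  n9('dcd'): parent n8 fail=1; on 'd' 1→0 → fail=7;  out ∅∪∅=∅
  n14('adc'): parent n13 fail=7; on 'c' 7 → fail=8;  out ∅∪∅=∅
  n18('bda'): parent n17 fail=7; on 'a' 7 → fail=27;  out ∅∪{7}={7}
  n23('ddd'): parent n22 fail=7; on 'd' 7 → fail=22;  out ∅∪{6}={6}
  n26('dda'): parent n22 fail=7; on 'a' 7 → fail=27;  out {5}∪{7}={5,7}
  n4('ccac'): parent n3 fail=12; on 'c' 12→0 → fail=1;  out ∅∪∅=∅
  n10('dcdb'): parent n9 fail=7; on 'b' 7→0 → fail=16;  out ∅∪∅=∅
  n15('adcd'): parent n14 fail=8; on 'd' 8 → fail=9;  out {2}∪∅={2}
  n19('bdad'): parent n18 fail=27; on 'd' 27→12 → fail=13;  out ∅∪∅=∅
  n24('dddd'): parent n23 fail=22; on 'd' 22 → fail=23;  out ∅∪{6}={6}
  n5('ccacb'): parent n4 fail=1; on 'b' 1→0 → fail=16;  out ∅∪∅=∅
  n11('dcdbb'): parent n10 fail=16; on 'b' 16→0 → fail=16;  out {1}∪∅={1}
  n20('bdadd'): parent n19 fail=13; on 'd' 13→7 → fail=22;  out ∅∪{6}={6}
  n25('ddddd'): parent n24 fail=23; on 'd' 23 → fail=24;  out {4}∪{6}={4,6}
  n6('ccacbd'): parent n5 fail=16; on 'd' 16 → fail=17;  out {0}∪∅={0}
  n21('bdaddb'): parent n20 fail=22; on 'b' 22→7→0 → fail=16;  out {3}∪∅={3}

Scan:
[0] read 'd'  n0⇒n7
[1] read 'a'  n7⇒n27  emit P7@[0:1]
[2] read 'd'  n27⇒n13 (fail-walked)
[3] read 'd'  n13⇒n22 (fail-walked)  emit P6@[2:3]
[4] read 'd'  n22⇒n23  emit P6@[3:4]
[5] read 'd'  n23⇒n24  emit P6@[4:5]
[6] read 'd'  n24⇒n25  emit P4@[2:6],P6@[5:6]
[7] read 'c'  n25⇒n8 (fail-walked)
[8] read 'd'  n8⇒n9
[9] read 'c'  n9⇒n8 (fail-walked)
[10] read 'd'  n8⇒n9
[11] read 'b'  n9⇒n10
[12] read 'b'  n10⇒n11  emit P1@[8:12]
[13] read 'b'  n11⇒n16 (fail-walked)
[14] read 'd'  n16⇒n17
[15] read 'a'  n17⇒n18  emit P7@[14:15]
[16] read 'd'  n18⇒n19
[17] read 'd'  n19⇒n20  emit P6@[16:17]
[18] read 'b'  n20⇒n21  emit P3@[13:18]
[19] read 'a'  n21⇒n12 (fail-walked)
[20] read 'd'  n12⇒n13
[21] read 'c'  n13⇒n14
[22] read 'd'  n14⇒n15  emit P2@[19:22]
[23] read 'b'  n15⇒n10 (fail-walked)
[24] read 'b'  n10⇒n11  emit P1@[20:24]
[25] read 'a'  n11⇒n12 (fail-walked)
[26] read 'a'  n12⇒n12 (fail-walked)
[27] read 'd'  n12⇒n13
[28] read 'b'  n13⇒n16 (fail-walked)
[29] read 'd'  n16⇒n17
[30] read 'a'  n17⇒n18  emit P7@[29:30]
[31] read 'd'  n18⇒n19
[32] read 'd'  n19⇒n20  emit P6@[31:32]
[33] read 'b'  n20⇒n21  emit P3@[28:33]
[34] read 'a'  n21⇒n12 (fail-walked)
[35] read 'b'  n12⇒n16 (fail-walked)
[36] read 'd'  n16⇒n17
[37] read 'a'  n17⇒n18  emit P7@[36:37]
[38] read 'd'  n18⇒n19
[39] read 'd'  n19⇒n20  emit P6@[38:39]
[40] read 'b'  n20⇒n21  emit P3@[35:40]
[41] read 'c'  n21⇒n1 (fail-walked)
[42] read 'd'  n1⇒n7 (fail-walked)
[43] read 'c'  n7⇒n8
[44] read 'd'  n8⇒n9
[45] read 'b'  n9⇒n10
[46] read 'b'  n10⇒n11  emit P1@[42:46]
[47] read 'd'  n11⇒n17 (fail-walked)
[48] read 'd'  n17⇒n22 (fail-walked)  emit P6@[47:48]
[49] read 'a'  n22⇒n26  emit P5@[47:49],P7@[48:49]
[50] read 'b'  n26⇒n16 (fail-walked)
[51] read 'd'  n16⇒n17
[52] read 'a'  n17⇒n18  emit P7@[51:52]
[53] read 'd'  n18⇒n19
[54] read 'd'  n19⇒n20  emit P6@[53:54]
[55] read 'b'  n20⇒n21  emit P3@[50:55]
[56] read 'a'  n21⇒n12 (fail-walked)
[57] read 'd'  n12⇒n13
[58] read 'b'  n13⇒n16 (fail-walked)
[59] read 'b'  n16⇒n16 (fail-walked)
[60] read 'd'  n16⇒n17
[61] read 'a'  n17⇒n18  emit P7@[60:61]
[62] read 'c'  n18⇒n1 (fail-walked)
[63] read 'c'  n1⇒n2
[64] read 'c'  n2⇒n2 (fail-walked)
[65] read 'd'  n2⇒n7 (fail-walked)

All matches (sorted): [[1,7],[3,6],[4,6],[5,6],[6,4],[6,6],[12,1],[15,7],[17,6],[18,3],[22,2],[24,1],[30,7],[32,6],[33,3],[37,7],[39,6],[40,3],[46,1],[48,6],[49,5],[49,7],[52,7],[54,6],[55,3],[61,7]]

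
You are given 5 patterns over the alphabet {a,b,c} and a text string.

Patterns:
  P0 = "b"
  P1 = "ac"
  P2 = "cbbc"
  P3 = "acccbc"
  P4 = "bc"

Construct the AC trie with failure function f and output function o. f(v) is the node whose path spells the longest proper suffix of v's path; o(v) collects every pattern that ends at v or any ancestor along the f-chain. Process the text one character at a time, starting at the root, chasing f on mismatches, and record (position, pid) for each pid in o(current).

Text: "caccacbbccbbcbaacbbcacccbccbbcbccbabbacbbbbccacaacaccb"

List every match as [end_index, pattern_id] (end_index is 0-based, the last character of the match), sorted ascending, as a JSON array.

Build automaton:
Trie nodes:
  0='ε' goto a→2 b→1 c→4
  1='b' goto c→12  [P0 ends]
  2='a' goto c→3
  3='ac' goto c→8  [P1 ends]
  4='c' goto b→5
  5='cb' goto b→6
  6='cbb' goto c→7
  7='cbbc' goto ·  [P2 ends]
  8='acc' goto c→9
  9='accc' goto b→10
  10='acccb' goto c→11
  11='acccbc' goto ·  [P3 ends]
  12='bc' goto ·  [P4 ends]

Failure links (BFS by depth):
  fail(1) 'b': from fail(0)=0 chase 'b': 0 ⇒ 0;  out={0}∪out(0)={0}
  fail(2) 'a': from fail(0)=0 chase 'a': 0 ⇒ 0;  out=∅∪out(0)=∅
  fail(4) 'c': from fail(0)=0 chase 'c': 0 ⇒ 0;  out=∅∪out(0)=∅
  fail(3) 'ac': from fail(2)=0 chase 'c': 0 ⇒ 4;  out={1}∪out(4)={1}
  fail(5) 'cb': from fail(4)=0 chase 'b': 0 ⇒ 1;  out=∅∪out(1)={0}
  fail(12) 'bc': from fail(1)=0 chase 'c': 0 ⇒ 4;  out={4}∪out(4)={4}
  fail(6) 'cbb': from fail(5)=1 chase 'b': 1→0 ⇒ 1;  out=∅∪out(1)={0}
  fail(8) 'acc': from fail(3)=4 chase 'c': 4→0 ⇒ 4;  out=∅∪out(4)=∅
  fail(7) 'cbbc': from fail(6)=1 chase 'c': 1 ⇒ 12;  out={2}∪out(12)={2,4}
  fail(9) 'accc': from fail(8)=4 chase 'c': 4→0 ⇒ 4;  out=∅∪out(4)=∅
  fail(10) 'acccb': from fail(9)=4 chase 'b': 4 ⇒ 5;  out=∅∪out(5)={0}
  fail(11) 'acccbc': from fail(10)=5 chase 'c': 5→1 ⇒ 12;  out={3}∪out(12)={3,4}

Run:
pos 0 'c': at 4
pos 1 'a': at 2 ·f
pos 2 'c': at 3  → match P1@[1:2]
pos 3 'c': at 8
pos 4 'a': at 2 ·f
pos 5 'c': at 3  → match P1@[4:5]
pos 6 'b': at 5 ·f  → match P0@[6:6]
pos 7 'b': at 6  → match P0@[7:7]
pos 8 'c': at 7  → match P2@[5:8],P4@[7:8]
pos 9 'c': at 4 ·f
pos 10 'b': at 5  → match P0@[10:10]
pos 11 'b': at 6  → match P0@[11:11]
pos 12 'c': at 7  → match P2@[9:12],P4@[11:12]
pos 13 'b': at 5 ·f  → match P0@[13:13]
pos 14 'a': at 2 ·f
pos 15 'a': at 2 ·f
pos 16 'c': at 3  → match P1@[15:16]
pos 17 'b': at 5 ·f  → match P0@[17:17]
pos 18 'b': at 6  → match P0@[18:18]
pos 19 'c': at 7  → match P2@[16:19],P4@[18:19]
pos 20 'a': at 2 ·f
pos 21 'c': at 3  → match P1@[20:21]
pos 22 'c': at 8
pos 23 'c': at 9
pos 24 'b': at 10  → match P0@[24:24]
pos 25 'c': at 11  → match P3@[20:25],P4@[24:25]
pos 26 'c': at 4 ·f
pos 27 'b': at 5  → match P0@[27:27]
pos 28 'b': at 6  → match P0@[28:28]
pos 29 'c': at 7  → match P2@[26:29],P4@[28:29]
pos 30 'b': at 5 ·f  → match P0@[30:30]
pos 31 'c': at 12 ·f  → match P4@[30:31]
pos 32 'c': at 4 ·f
pos 33 'b': at 5  → match P0@[33:33]
pos 34 'a': at 2 ·f
pos 35 'b': at 1 ·f  → match P0@[35:35]
pos 36 'b': at 1 ·f  → match P0@[36:36]
pos 37 'a': at 2 ·f
pos 38 'c': at 3  → match P1@[37:38]
pos 39 'b': at 5 ·f  → match P0@[39:39]
pos 40 'b': at 6  → match P0@[40:40]
pos 41 'b': at 1 ·f  → match P0@[41:41]
pos 42 'b': at 1 ·f  → match P0@[42:42]
pos 43 'c': at 12  → match P4@[42:43]
pos 44 'c': at 4 ·f
pos 45 'a': at 2 ·f
pos 46 'c': at 3  → match P1@[45:46]
pos 47 'a': at 2 ·f
pos 48 'a': at 2 ·f
pos 49 'c': at 3  → match P1@[48:49]
pos 50 'a': at 2 ·f
pos 51 'c': at 3  → match P1@[50:51]
pos 52 'c': at 8
pos 53 'b': at 5 ·f  → match P0@[53:53]

All matches (sorted): [[2,1],[5,1],[6,0],[7,0],[8,2],[8,4],[10,0],[11,0],[12,2],[12,4],[13,0],[16,1],[17,0],[18,0],[19,2],[19,4],[21,1],[24,0],[25,3],[25,4],[27,0],[28,0],[29,2],[29,4],[30,0],[31,4],[33,0],[35,0],[36,0],[38,1],[39,0],[40,0],[41,0],[42,0],[43,4],[46,1],[49,1],[51,1],[53,0]]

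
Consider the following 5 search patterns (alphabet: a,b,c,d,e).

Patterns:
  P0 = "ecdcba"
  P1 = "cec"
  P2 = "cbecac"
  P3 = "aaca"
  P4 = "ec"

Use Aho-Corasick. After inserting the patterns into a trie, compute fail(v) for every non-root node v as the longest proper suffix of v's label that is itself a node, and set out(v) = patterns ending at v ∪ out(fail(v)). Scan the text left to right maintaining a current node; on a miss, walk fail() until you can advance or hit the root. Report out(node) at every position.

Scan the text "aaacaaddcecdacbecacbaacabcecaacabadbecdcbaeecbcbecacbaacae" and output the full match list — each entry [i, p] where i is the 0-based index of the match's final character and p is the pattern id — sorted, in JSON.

Build:
Trie (insert patterns):
  n0 'ε': a→15 c→7 e→1
  n1 'e': c→2
  n2 'ec': d→3  [P4 ends]
  n3 'ecd': c→4
  n4 'ecdc': b→5
  n5 'ecdcb': a→6
  n6 'ecdcba': ·  [P0 ends]
  n7 'c': b→10 e→8
  n8 'ce': c→9
  n9 'cec': ·  [P1 ends]
  n10 'cb': e→11
  n11 'cbe': c→12
  n12 'cbec': a→13
  n13 'cbeca': c→14
  n14 'cbecac': ·  [P2 ends]
  n15 'a': a→16
  n16 'aa': c→17
  n17 'aac': a→18
  n18 'aaca': ·  [P3 ends]

Failure links (BFS by depth):
  n1('e'): parent n0 fail=0; on 'e' 0 → fail=0;  out ∅∪∅=∅
  n7('c'): parent n0 fail=0; on 'c' 0 → fail=0;  out ∅∪∅=∅
  n15('a'): parent n0 fail=0; on 'a' 0 → fail=0;  out ∅∪∅=∅
  n2('ec'): parent n1 fail=0; on 'c' 0 → fail=7;  out {4}∪∅={4}
  n8('ce'): parent n7 fail=0; on 'e' 0 → fail=1;  out ∅∪∅=∅
  n10('cb'): parent n7 fail=0; on 'b' 0 → fail=0;  out ∅∪∅=∅
  n16('aa'): parent n15 fail=0; on 'a' 0 → fail=15;  out ∅∪∅=∅
  n3('ecd'): parent n2 fail=7; on 'd' 7→0 → fail=0;  out ∅∪∅=∅
  n9('cec'): parent n8 fail=1; on 'c' 1 → fail=2;  out {1}∪{4}={1,4}
  n11('cbe'): parent n10 fail=0; on 'e' 0 → fail=1;  out ∅∪∅=∅
  n17('aac'): parent n16 fail=15; on 'c' 15→0 → fail=7;  out ∅∪∅=∅
  n4('ecdc'): parent n3 fail=0; on 'c' 0 → fail=7;  out ∅∪∅=∅
  n12('cbec'): parent n11 fail=1; on 'c' 1 → fail=2;  out ∅∪{4}={4}
  n18('aaca'): parent n17 fail=7; on 'a' 7→0 → fail=15;  out {3}∪∅={3}
  n5('ecdcb'): parent n4 fail=7; on 'b' 7 → fail=10;  out ∅∪∅=∅
  n13('cbeca'): parent n12 fail=2; on 'a' 2→7→0 → fail=15;  out ∅∪∅=∅
  n6('ecdcba'): parent n5 fail=10; on 'a' 10→0 → fail=15;  out {0}∪∅={0}
  n14('cbecac'): parent n13 fail=15; on 'c' 15→0 → fail=7;  out {2}∪∅={2}

Run:
[0] read 'a'  n0⇒n15
[1] read 'a'  n15⇒n16
[2] read 'a'  n16⇒n16 (via fail)
[3] read 'c'  n16⇒n17
[4] read 'a'  n17⇒n18  emit P3@[1:4]
[5] read 'a'  n18⇒n16 (via fail)
[6] read 'd'  n16⇒n0 (via fail)
[7] read 'd'  n0⇒n0
[8] read 'c'  n0⇒n7
[9] read 'e'  n7⇒n8
[10] read 'c'  n8⇒n9  emit P1@[8:10],P4@[9:10]
[11] read 'd'  n9⇒n3 (via fail)
[12] read 'a'  n3⇒n15 (via fail)
[13] read 'c'  n15⇒n7 (via fail)
[14] read 'b'  n7⇒n10
[15] read 'e'  n10⇒n11
[16] read 'c'  n11⇒n12  emit P4@[15:16]
[17] read 'a'  n12⇒n13
[18] read 'c'  n13⇒n14  emit P2@[13:18]
[19] read 'b'  n14⇒n10 (via fail)
[20] read 'a'  n10⇒n15 (via fail)
[21] read 'a'  n15⇒n16
[22] read 'c'  n16⇒n17
[23] read 'a'  n17⇒n18  emit P3@[20:23]
[24] read 'b'  n18⇒n0 (via fail)
[25] read 'c'  n0⇒n7
[26] read 'e'  n7⇒n8
[27] read 'c'  n8⇒n9  emit P1@[25:27],P4@[26:27]
[28] read 'a'  n9⇒n15 (via fail)
[29] read 'a'  n15⇒n16
[30] read 'c'  n16⇒n17
[31] read 'a'  n17⇒n18  emit P3@[28:31]
[32] read 'b'  n18⇒n0 (via fail)
[33] read 'a'  n0⇒n15
[34] read 'd'  n15⇒n0 (via fail)
[35] read 'b'  n0⇒n0
[36] read 'e'  n0⇒n1
[37] read 'c'  n1⇒n2  emit P4@[36:37]
[38] read 'd'  n2⇒n3
[39] read 'c'  n3⇒n4
[40] read 'b'  n4⇒n5
[41] read 'a'  n5⇒n6  emit P0@[36:41]
[42] read 'e'  n6⇒n1 (via fail)
[43] read 'e'  n1⇒n1 (via fail)
[44] read 'c'  n1⇒n2  emit P4@[43:44]
[45] read 'b'  n2⇒n10 (via fail)
[46] read 'c'  n10⇒n7 (via fail)
[47] read 'b'  n7⇒n10
[48] read 'e'  n10⇒n11
[49] read 'c'  n11⇒n12  emit P4@[48:49]
[50] read 'a'  n12⇒n13
[51] read 'c'  n13⇒n14  emit P2@[46:51]
[52] read 'b'  n14⇒n10 (via fail)
[53] read 'a'  n10⇒n15 (via fail)
[54] read 'a'  n15⇒n16
[55] read 'c'  n16⇒n17
[56] read 'a'  n17⇒n18  emit P3@[53:56]
[57] read 'e'  n18⇒n1 (via fail)

All matches (sorted): [[4,3],[10,1],[10,4],[16,4],[18,2],[23,3],[27,1],[27,4],[31,3],[37,4],[41,0],[44,4],[49,4],[51,2],[56,3]]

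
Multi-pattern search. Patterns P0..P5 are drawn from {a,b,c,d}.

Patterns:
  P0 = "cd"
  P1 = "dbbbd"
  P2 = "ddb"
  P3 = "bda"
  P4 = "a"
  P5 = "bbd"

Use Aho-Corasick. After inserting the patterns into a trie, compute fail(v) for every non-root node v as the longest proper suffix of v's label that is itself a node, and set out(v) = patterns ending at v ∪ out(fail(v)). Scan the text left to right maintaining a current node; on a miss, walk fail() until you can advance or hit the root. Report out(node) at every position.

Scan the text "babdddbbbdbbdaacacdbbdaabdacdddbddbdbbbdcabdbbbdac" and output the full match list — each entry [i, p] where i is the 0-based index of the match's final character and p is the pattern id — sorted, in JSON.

Construct AC machine:
Trie nodes:
  n0 'ε': a→13 b→10 c→1 d→3
  n1 'c': d→2
  n2 'cd': ·  [P0 ends]
  n3 'd': b→4 d→8
  n4 'db': b→5
  n5 'dbb': b→6
  n6 'dbbb': d→7
  n7 'dbbbd': ·  [P1 ends]
  n8 'dd': b→9
  n9 'ddb': ·  [P2 ends]
  n10 'b': b→14 d→11
  n11 'bd': a→12
  n12 'bda': ·  [P3 ends]
  n13 'a': ·  [P4 ends]
  n14 'bb': d→15
  n15 'bbd': ·  [P5 ends]

BFS fail/out derivation:
  fail(1) 'c': from fail(0)=0 chase 'c': 0 ⇒ 0;  out=∅∪out(0)=∅
  fail(3) 'd': from fail(0)=0 chase 'd': 0 ⇒ 0;  out=∅∪out(0)=∅
  fail(10) 'b': from fail(0)=0 chase 'b': 0 ⇒ 0;  out=∅∪out(0)=∅
  fail(13) 'a': from fail(0)=0 chase 'a': 0 ⇒ 0;  out={4}∪out(0)={4}
  fail(2) 'cd': from fail(1)=0 chase 'd': 0 ⇒ 3;  out={0}∪out(3)={0}
  fail(4) 'db': from fail(3)=0 chase 'b': 0 ⇒ 10;  out=∅∪out(10)=∅
  fail(8) 'dd': from fail(3)=0 chase 'd': 0 ⇒ 3;  out=∅∪out(3)=∅
  fail(11) 'bd': from fail(10)=0 chase 'd': 0 ⇒ 3;  out=∅∪out(3)=∅
  fail(14) 'bb': from fail(10)=0 chase 'b': 0 ⇒ 10;  out=∅∪out(10)=∅
  fail(5) 'dbb': from fail(4)=10 chase 'b': 10 ⇒ 14;  out=∅∪out(14)=∅
  fail(9) 'ddb': from fail(8)=3 chase 'b': 3 ⇒ 4;  out={2}∪out(4)={2}
  fail(12) 'bda': from fail(11)=3 chase 'a': 3→0 ⇒ 13;  out={3}∪out(13)={3,4}
  fail(15) 'bbd': from fail(14)=10 chase 'd': 10 ⇒ 11;  out={5}∪out(11)={5}
  fail(6) 'dbbb': from fail(5)=14 chase 'b': 14→10 ⇒ 14;  out=∅∪out(14)=∅
  fail(7) 'dbbbd': from fail(6)=14 chase 'd': 14 ⇒ 15;  out={1}∪out(15)={1,5}

Run:
[0] read 'b'  n0⇒n10
[1] read 'a'  n10⇒n13 (via fail)  → match P4@[1:1]
[2] read 'b'  n13⇒n10 (via fail)
[3] read 'd'  n10⇒n11
[4] read 'd'  n11⇒n8 (via fail)
[5] read 'd'  n8⇒n8 (via fail)
[6] read 'b'  n8⇒n9  → match P2@[4:6]
[7] read 'b'  n9⇒n5 (via fail)
[8] read 'b'  n5⇒n6
[9] read 'd'  n6⇒n7  → match P1@[5:9],P5@[7:9]
[10] read 'b'  n7⇒n4 (via fail)
[11] read 'b'  n4⇒n5
[12] read 'd'  n5⇒n15 (via fail)  → match P5@[10:12]
[13] read 'a'  n15⇒n12 (via fail)  → match P3@[11:13],P4@[13:13]
[14] read 'a'  n12⇒n13 (via fail)  → match P4@[14:14]
[15] read 'c'  n13⇒n1 (via fail)
[16] read 'a'  n1⇒n13 (via fail)  → match P4@[16:16]
[17] read 'c'  n13⇒n1 (via fail)
[18] read 'd'  n1⇒n2  → match P0@[17:18]
[19] read 'b'  n2⇒n4 (via fail)
[20] read 'b'  n4⇒n5
[21] read 'd'  n5⇒n15 (via fail)  → match P5@[19:21]
[22] read 'a'  n15⇒n12 (via fail)  → match P3@[20:22],P4@[22:22]
[23] read 'a'  n12⇒n13 (via fail)  → match P4@[23:23]
[24] read 'b'  n13⇒n10 (via fail)
[25] read 'd'  n10⇒n11
[26] read 'a'  n11⇒n12  → match P3@[24:26],P4@[26:26]
[27] read 'c'  n12⇒n1 (via fail)
[28] read 'd'  n1⇒n2  → match P0@[27:28]
[29] read 'd'  n2⇒n8 (via fail)
[30] read 'd'  n8⇒n8 (via fail)
[31] read 'b'  n8⇒n9  → match P2@[29:31]
[32] read 'd'  n9⇒n11 (via fail)
[33] read 'd'  n11⇒n8 (via fail)
[34] read 'b'  n8⇒n9  → match P2@[32:34]
[35] read 'd'  n9⇒n11 (via fail)
[36] read 'b'  n11⇒n4 (via fail)
[37] read 'b'  n4⇒n5
[38] read 'b'  n5⇒n6
[39] read 'd'  n6⇒n7  → match P1@[35:39],P5@[37:39]
[40] read 'c'  n7⇒n1 (via fail)
[41] read 'a'  n1⇒n13 (via fail)  → match P4@[41:41]
[42] read 'b'  n13⇒n10 (via fail)
[43] read 'd'  n10⇒n11
[44] read 'b'  n11⇒n4 (via fail)
[45] read 'b'  n4⇒n5
[46] read 'b'  n5⇒n6
[47] read 'd'  n6⇒n7  → match P1@[43:47],P5@[45:47]
[48] read 'a'  n7⇒n12 (via fail)  → match P3@[46:48],P4@[48:48]
[49] read 'c'  n12⇒n1 (via fail)

Matches: [[1,4],[6,2],[9,1],[9,5],[12,5],[13,3],[13,4],[14,4],[16,4],[18,0],[21,5],[22,3],[22,4],[23,4],[26,3],[26,4],[28,0],[31,2],[34,2],[39,1],[39,5],[41,4],[47,1],[47,5],[48,3],[48,4]]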